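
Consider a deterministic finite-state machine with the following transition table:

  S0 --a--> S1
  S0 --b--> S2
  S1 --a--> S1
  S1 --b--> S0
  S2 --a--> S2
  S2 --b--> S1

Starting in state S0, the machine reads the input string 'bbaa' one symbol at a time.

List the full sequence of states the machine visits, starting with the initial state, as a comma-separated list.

Start: S0
  read 'b': S0 --b--> S2
  read 'b': S2 --b--> S1
  read 'a': S1 --a--> S1
  read 'a': S1 --a--> S1

Answer: S0, S2, S1, S1, S1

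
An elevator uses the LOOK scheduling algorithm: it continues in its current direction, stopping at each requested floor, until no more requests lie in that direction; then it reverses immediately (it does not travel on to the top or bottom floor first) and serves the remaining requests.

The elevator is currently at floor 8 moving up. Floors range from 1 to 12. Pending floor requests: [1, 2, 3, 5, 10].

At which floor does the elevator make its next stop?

Current floor: 8, direction: up
Requests above: [10]
Requests below: [1, 2, 3, 5]
Moving up and requests lie above → nearest above is min([10]) = 10

Answer: 10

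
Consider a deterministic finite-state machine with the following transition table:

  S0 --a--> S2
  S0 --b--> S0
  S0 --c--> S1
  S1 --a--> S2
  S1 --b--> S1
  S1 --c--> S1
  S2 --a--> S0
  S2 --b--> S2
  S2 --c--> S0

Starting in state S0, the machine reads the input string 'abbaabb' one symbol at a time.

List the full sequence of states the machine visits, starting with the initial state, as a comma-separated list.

Start: S0
  read 'a': S0 --a--> S2
  read 'b': S2 --b--> S2
  read 'b': S2 --b--> S2
  read 'a': S2 --a--> S0
  read 'a': S0 --a--> S2
  read 'b': S2 --b--> S2
  read 'b': S2 --b--> S2

Answer: S0, S2, S2, S2, S0, S2, S2, S2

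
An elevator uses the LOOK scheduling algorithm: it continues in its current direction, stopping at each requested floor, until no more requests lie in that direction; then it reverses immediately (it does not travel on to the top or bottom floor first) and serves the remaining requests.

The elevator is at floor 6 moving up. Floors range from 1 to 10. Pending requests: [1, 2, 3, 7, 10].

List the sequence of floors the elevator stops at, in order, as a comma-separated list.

Answer: 7, 10, 3, 2, 1

Derivation:
Current: 6, moving UP
Serve above first (ascending): [7, 10]
Then reverse, serve below (descending): [3, 2, 1]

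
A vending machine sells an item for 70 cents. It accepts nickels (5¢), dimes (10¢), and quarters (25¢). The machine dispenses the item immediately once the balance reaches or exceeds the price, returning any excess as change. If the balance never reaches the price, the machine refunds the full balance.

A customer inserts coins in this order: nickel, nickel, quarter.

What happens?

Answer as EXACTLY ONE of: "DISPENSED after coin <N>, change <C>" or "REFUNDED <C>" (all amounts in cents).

Price: 70¢
Coin 1 (nickel, 5¢): balance = 5¢
Coin 2 (nickel, 5¢): balance = 10¢
Coin 3 (quarter, 25¢): balance = 35¢
All coins inserted, balance 35¢ < price 70¢ → REFUND 35¢

Answer: REFUNDED 35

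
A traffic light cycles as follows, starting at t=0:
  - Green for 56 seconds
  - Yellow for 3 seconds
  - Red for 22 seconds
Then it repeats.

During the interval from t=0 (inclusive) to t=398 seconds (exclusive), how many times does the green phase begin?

Cycle = 56+3+22 = 81s
green phase starts at t = k*81 + 0 for k=0,1,2,...
Need k*81+0 < 398 → k < 4.914
k ∈ {0, ..., 4} → 5 starts

Answer: 5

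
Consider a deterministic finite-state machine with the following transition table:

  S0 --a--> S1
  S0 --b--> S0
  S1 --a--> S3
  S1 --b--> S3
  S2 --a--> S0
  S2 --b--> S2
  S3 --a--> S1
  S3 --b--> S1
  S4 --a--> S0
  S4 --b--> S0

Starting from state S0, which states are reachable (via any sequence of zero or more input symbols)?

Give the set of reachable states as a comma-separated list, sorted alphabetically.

BFS from S0:
  visit S0: S0--a-->S1 (new), S0--b-->S0 (seen)
  visit S1: S1--a-->S3 (new), S1--b-->S3 (seen)
  visit S3: S3--a-->S1 (seen), S3--b-->S1 (seen)

Answer: S0, S1, S3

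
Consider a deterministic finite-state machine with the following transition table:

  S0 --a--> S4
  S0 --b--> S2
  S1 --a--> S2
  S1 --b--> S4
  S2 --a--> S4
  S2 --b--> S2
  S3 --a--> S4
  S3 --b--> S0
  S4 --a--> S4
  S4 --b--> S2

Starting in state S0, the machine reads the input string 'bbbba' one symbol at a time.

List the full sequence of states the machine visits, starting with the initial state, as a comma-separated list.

Answer: S0, S2, S2, S2, S2, S4

Derivation:
Start: S0
  read 'b': S0 --b--> S2
  read 'b': S2 --b--> S2
  read 'b': S2 --b--> S2
  read 'b': S2 --b--> S2
  read 'a': S2 --a--> S4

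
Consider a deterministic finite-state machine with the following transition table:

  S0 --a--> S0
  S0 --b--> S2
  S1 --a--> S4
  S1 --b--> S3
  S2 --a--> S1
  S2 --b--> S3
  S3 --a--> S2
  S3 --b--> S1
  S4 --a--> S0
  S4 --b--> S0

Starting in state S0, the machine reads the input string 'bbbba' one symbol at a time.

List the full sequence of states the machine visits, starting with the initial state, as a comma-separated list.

Start: S0
  read 'b': S0 --b--> S2
  read 'b': S2 --b--> S3
  read 'b': S3 --b--> S1
  read 'b': S1 --b--> S3
  read 'a': S3 --a--> S2

Answer: S0, S2, S3, S1, S3, S2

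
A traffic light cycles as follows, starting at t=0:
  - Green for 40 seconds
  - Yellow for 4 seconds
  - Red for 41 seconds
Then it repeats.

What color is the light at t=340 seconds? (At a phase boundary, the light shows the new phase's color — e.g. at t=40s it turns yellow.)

Answer: green

Derivation:
Cycle length = 40 + 4 + 41 = 85s
t = 340, phase_t = 340 mod 85 = 0
0 < 40 (green end) → GREEN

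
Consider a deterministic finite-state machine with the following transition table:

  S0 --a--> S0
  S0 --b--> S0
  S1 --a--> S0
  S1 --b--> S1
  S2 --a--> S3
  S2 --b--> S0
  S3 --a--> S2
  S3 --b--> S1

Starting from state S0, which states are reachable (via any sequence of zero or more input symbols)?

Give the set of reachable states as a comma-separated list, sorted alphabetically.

BFS from S0:
  visit S0: S0--a-->S0 (seen), S0--b-->S0 (seen)

Answer: S0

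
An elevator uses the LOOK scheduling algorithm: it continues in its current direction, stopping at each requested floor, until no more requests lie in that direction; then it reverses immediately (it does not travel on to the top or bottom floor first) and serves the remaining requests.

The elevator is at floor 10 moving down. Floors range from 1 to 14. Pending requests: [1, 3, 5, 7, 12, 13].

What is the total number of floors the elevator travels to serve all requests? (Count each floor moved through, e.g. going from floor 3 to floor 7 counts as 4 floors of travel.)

Start at floor 10 moving down, LOOK stop order: [7, 5, 3, 1, 12, 13]
  10 → 7: |7-10| = 3, total = 3
  7 → 5: |5-7| = 2, total = 5
  5 → 3: |3-5| = 2, total = 7
  3 → 1: |1-3| = 2, total = 9
  1 → 12: |12-1| = 11, total = 20
  12 → 13: |13-12| = 1, total = 21

Answer: 21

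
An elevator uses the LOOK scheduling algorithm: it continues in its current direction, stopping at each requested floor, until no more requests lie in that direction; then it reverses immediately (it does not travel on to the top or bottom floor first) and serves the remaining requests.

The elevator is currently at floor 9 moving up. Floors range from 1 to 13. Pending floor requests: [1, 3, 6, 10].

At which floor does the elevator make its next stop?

Answer: 10

Derivation:
Current floor: 9, direction: up
Requests above: [10]
Requests below: [1, 3, 6]
Moving up and requests lie above → nearest above is min([10]) = 10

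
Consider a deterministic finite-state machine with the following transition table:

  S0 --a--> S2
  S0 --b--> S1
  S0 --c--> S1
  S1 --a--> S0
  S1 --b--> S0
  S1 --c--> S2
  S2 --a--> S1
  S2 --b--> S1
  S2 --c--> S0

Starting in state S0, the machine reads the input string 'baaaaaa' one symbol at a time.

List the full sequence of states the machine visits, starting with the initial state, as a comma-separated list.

Answer: S0, S1, S0, S2, S1, S0, S2, S1

Derivation:
Start: S0
  read 'b': S0 --b--> S1
  read 'a': S1 --a--> S0
  read 'a': S0 --a--> S2
  read 'a': S2 --a--> S1
  read 'a': S1 --a--> S0
  read 'a': S0 --a--> S2
  read 'a': S2 --a--> S1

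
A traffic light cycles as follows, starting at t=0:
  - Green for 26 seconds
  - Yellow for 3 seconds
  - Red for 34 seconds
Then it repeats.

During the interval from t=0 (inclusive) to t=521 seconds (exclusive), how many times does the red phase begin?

Answer: 8

Derivation:
Cycle = 26+3+34 = 63s
red phase starts at t = k*63 + 29 for k=0,1,2,...
Need k*63+29 < 521 → k < 7.810
k ∈ {0, ..., 7} → 8 starts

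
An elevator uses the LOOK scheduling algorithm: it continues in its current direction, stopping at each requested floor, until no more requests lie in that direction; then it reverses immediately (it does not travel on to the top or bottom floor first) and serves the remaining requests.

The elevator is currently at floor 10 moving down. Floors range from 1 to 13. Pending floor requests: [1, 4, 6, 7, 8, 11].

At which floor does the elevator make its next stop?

Answer: 8

Derivation:
Current floor: 10, direction: down
Requests above: [11]
Requests below: [1, 4, 6, 7, 8]
Moving down and requests lie below → nearest below is max([1, 4, 6, 7, 8]) = 8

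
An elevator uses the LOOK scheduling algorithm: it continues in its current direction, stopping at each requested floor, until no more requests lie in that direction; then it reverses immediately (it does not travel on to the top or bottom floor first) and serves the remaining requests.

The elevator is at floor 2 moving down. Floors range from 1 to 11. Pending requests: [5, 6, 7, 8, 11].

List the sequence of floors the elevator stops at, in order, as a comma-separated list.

Answer: 5, 6, 7, 8, 11

Derivation:
Current: 2, moving DOWN
Serve below first (descending): []
Then reverse, serve above (ascending): [5, 6, 7, 8, 11]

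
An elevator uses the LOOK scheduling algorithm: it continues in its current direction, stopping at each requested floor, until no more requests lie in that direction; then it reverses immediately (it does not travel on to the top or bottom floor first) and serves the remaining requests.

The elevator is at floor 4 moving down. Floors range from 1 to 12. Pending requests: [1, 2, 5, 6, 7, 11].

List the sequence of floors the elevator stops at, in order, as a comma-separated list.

Answer: 2, 1, 5, 6, 7, 11

Derivation:
Current: 4, moving DOWN
Serve below first (descending): [2, 1]
Then reverse, serve above (ascending): [5, 6, 7, 11]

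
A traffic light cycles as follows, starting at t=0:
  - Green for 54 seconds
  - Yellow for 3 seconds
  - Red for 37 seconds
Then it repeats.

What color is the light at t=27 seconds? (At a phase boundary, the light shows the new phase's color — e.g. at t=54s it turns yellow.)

Cycle length = 54 + 3 + 37 = 94s
t = 27, phase_t = 27 mod 94 = 27
27 < 54 (green end) → GREEN

Answer: green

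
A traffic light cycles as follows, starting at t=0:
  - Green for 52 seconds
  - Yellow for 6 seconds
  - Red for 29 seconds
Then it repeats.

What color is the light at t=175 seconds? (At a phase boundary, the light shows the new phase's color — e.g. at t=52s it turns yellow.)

Answer: green

Derivation:
Cycle length = 52 + 6 + 29 = 87s
t = 175, phase_t = 175 mod 87 = 1
1 < 52 (green end) → GREEN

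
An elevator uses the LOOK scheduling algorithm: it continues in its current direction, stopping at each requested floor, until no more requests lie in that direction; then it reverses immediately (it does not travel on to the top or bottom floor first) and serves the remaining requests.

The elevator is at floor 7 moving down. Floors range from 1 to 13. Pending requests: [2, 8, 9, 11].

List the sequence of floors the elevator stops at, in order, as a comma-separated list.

Current: 7, moving DOWN
Serve below first (descending): [2]
Then reverse, serve above (ascending): [8, 9, 11]

Answer: 2, 8, 9, 11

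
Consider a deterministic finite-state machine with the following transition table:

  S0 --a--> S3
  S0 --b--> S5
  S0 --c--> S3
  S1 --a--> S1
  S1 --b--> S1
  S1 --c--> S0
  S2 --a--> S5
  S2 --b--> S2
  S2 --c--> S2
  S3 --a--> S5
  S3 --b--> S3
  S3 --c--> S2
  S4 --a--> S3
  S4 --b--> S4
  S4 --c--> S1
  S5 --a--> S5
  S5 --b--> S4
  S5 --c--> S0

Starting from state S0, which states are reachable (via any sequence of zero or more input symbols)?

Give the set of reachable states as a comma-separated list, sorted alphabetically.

Answer: S0, S1, S2, S3, S4, S5

Derivation:
BFS from S0:
  visit S0: S0--a-->S3 (new), S0--b-->S5 (new), S0--c-->S3 (seen)
  visit S3: S3--a-->S5 (seen), S3--b-->S3 (seen), S3--c-->S2 (new)
  visit S5: S5--a-->S5 (seen), S5--b-->S4 (new), S5--c-->S0 (seen)
  visit S2: S2--a-->S5 (seen), S2--b-->S2 (seen), S2--c-->S2 (seen)
  visit S4: S4--a-->S3 (seen), S4--b-->S4 (seen), S4--c-->S1 (new)
  visit S1: S1--a-->S1 (seen), S1--b-->S1 (seen), S1--c-->S0 (seen)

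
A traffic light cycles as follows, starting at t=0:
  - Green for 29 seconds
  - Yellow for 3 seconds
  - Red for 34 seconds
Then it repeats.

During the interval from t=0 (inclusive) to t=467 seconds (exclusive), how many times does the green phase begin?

Answer: 8

Derivation:
Cycle = 29+3+34 = 66s
green phase starts at t = k*66 + 0 for k=0,1,2,...
Need k*66+0 < 467 → k < 7.076
k ∈ {0, ..., 7} → 8 starts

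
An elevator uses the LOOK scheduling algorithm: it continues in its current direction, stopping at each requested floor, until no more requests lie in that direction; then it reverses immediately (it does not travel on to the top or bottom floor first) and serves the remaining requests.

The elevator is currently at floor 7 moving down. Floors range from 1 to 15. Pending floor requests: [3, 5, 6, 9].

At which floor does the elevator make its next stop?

Current floor: 7, direction: down
Requests above: [9]
Requests below: [3, 5, 6]
Moving down and requests lie below → nearest below is max([3, 5, 6]) = 6

Answer: 6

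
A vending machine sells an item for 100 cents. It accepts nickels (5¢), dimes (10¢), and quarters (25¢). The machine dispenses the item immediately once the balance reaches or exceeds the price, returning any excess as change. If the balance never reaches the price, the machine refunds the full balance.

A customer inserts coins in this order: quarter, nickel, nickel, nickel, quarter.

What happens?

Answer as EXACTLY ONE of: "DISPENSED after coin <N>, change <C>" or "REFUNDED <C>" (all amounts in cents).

Price: 100¢
Coin 1 (quarter, 25¢): balance = 25¢
Coin 2 (nickel, 5¢): balance = 30¢
Coin 3 (nickel, 5¢): balance = 35¢
Coin 4 (nickel, 5¢): balance = 40¢
Coin 5 (quarter, 25¢): balance = 65¢
All coins inserted, balance 65¢ < price 100¢ → REFUND 65¢

Answer: REFUNDED 65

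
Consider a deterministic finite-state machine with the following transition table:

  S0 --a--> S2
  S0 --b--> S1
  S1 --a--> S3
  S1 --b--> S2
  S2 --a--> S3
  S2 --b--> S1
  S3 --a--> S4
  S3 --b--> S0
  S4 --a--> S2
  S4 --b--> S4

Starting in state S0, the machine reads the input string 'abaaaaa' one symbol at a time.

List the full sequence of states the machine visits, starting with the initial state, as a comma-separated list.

Answer: S0, S2, S1, S3, S4, S2, S3, S4

Derivation:
Start: S0
  read 'a': S0 --a--> S2
  read 'b': S2 --b--> S1
  read 'a': S1 --a--> S3
  read 'a': S3 --a--> S4
  read 'a': S4 --a--> S2
  read 'a': S2 --a--> S3
  read 'a': S3 --a--> S4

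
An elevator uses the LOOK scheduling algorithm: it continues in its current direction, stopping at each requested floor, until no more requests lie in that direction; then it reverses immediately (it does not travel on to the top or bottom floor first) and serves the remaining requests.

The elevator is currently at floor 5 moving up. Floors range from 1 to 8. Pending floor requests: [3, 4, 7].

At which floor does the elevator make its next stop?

Answer: 7

Derivation:
Current floor: 5, direction: up
Requests above: [7]
Requests below: [3, 4]
Moving up and requests lie above → nearest above is min([7]) = 7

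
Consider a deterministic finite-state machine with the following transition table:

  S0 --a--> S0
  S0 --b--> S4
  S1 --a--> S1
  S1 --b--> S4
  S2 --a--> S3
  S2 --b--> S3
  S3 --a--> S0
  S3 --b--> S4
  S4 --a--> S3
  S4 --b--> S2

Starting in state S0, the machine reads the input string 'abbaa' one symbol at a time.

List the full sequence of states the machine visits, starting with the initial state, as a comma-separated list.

Start: S0
  read 'a': S0 --a--> S0
  read 'b': S0 --b--> S4
  read 'b': S4 --b--> S2
  read 'a': S2 --a--> S3
  read 'a': S3 --a--> S0

Answer: S0, S0, S4, S2, S3, S0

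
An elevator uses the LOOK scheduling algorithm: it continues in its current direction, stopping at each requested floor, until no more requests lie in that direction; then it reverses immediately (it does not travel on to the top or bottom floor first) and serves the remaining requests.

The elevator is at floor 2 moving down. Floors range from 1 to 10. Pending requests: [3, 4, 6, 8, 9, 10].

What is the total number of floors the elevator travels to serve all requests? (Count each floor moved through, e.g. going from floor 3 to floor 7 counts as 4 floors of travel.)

Answer: 8

Derivation:
Start at floor 2 moving down, LOOK stop order: [3, 4, 6, 8, 9, 10]
  2 → 3: |3-2| = 1, total = 1
  3 → 4: |4-3| = 1, total = 2
  4 → 6: |6-4| = 2, total = 4
  6 → 8: |8-6| = 2, total = 6
  8 → 9: |9-8| = 1, total = 7
  9 → 10: |10-9| = 1, total = 8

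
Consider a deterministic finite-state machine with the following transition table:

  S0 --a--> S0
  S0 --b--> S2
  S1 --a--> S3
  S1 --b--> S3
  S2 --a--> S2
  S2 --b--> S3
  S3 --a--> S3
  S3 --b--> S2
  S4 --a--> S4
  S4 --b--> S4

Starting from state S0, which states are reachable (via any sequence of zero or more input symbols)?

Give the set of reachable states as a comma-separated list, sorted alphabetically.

BFS from S0:
  visit S0: S0--a-->S0 (seen), S0--b-->S2 (new)
  visit S2: S2--a-->S2 (seen), S2--b-->S3 (new)
  visit S3: S3--a-->S3 (seen), S3--b-->S2 (seen)

Answer: S0, S2, S3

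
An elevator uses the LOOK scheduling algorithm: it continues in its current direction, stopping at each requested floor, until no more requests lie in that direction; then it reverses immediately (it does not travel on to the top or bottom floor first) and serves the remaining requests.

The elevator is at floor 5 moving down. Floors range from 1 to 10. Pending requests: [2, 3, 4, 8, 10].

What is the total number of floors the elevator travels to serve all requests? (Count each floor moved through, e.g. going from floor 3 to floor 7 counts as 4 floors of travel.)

Start at floor 5 moving down, LOOK stop order: [4, 3, 2, 8, 10]
  5 → 4: |4-5| = 1, total = 1
  4 → 3: |3-4| = 1, total = 2
  3 → 2: |2-3| = 1, total = 3
  2 → 8: |8-2| = 6, total = 9
  8 → 10: |10-8| = 2, total = 11

Answer: 11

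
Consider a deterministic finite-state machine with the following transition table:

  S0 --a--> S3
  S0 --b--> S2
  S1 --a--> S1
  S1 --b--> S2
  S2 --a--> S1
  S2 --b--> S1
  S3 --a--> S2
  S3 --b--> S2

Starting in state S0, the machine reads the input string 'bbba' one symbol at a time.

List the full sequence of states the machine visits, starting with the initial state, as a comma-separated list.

Answer: S0, S2, S1, S2, S1

Derivation:
Start: S0
  read 'b': S0 --b--> S2
  read 'b': S2 --b--> S1
  read 'b': S1 --b--> S2
  read 'a': S2 --a--> S1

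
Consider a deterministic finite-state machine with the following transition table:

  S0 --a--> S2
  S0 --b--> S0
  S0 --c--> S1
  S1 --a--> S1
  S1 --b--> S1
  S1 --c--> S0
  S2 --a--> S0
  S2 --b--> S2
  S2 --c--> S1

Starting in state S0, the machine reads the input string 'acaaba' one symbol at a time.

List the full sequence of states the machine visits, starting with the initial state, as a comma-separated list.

Start: S0
  read 'a': S0 --a--> S2
  read 'c': S2 --c--> S1
  read 'a': S1 --a--> S1
  read 'a': S1 --a--> S1
  read 'b': S1 --b--> S1
  read 'a': S1 --a--> S1

Answer: S0, S2, S1, S1, S1, S1, S1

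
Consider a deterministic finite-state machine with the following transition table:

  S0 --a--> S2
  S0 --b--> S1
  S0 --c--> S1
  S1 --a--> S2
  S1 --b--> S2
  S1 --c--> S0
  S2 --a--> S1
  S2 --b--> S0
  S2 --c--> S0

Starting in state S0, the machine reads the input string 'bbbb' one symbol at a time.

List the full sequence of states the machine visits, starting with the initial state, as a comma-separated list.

Start: S0
  read 'b': S0 --b--> S1
  read 'b': S1 --b--> S2
  read 'b': S2 --b--> S0
  read 'b': S0 --b--> S1

Answer: S0, S1, S2, S0, S1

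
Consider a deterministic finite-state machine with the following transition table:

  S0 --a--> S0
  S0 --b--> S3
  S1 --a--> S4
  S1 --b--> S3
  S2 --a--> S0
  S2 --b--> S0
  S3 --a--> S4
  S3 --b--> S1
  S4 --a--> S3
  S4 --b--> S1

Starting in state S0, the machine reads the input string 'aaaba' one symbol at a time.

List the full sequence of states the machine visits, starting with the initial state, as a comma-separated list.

Answer: S0, S0, S0, S0, S3, S4

Derivation:
Start: S0
  read 'a': S0 --a--> S0
  read 'a': S0 --a--> S0
  read 'a': S0 --a--> S0
  read 'b': S0 --b--> S3
  read 'a': S3 --a--> S4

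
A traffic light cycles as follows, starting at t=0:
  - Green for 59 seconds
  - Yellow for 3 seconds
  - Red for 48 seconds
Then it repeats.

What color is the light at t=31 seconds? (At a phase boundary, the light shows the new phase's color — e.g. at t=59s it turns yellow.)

Cycle length = 59 + 3 + 48 = 110s
t = 31, phase_t = 31 mod 110 = 31
31 < 59 (green end) → GREEN

Answer: green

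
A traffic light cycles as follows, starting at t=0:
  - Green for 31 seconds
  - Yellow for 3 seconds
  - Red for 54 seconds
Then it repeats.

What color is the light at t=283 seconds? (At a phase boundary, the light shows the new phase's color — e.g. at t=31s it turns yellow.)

Cycle length = 31 + 3 + 54 = 88s
t = 283, phase_t = 283 mod 88 = 19
19 < 31 (green end) → GREEN

Answer: green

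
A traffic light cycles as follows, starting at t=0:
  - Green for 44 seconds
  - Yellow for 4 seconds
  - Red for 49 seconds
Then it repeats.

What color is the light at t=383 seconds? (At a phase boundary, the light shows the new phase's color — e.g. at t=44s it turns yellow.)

Cycle length = 44 + 4 + 49 = 97s
t = 383, phase_t = 383 mod 97 = 92
92 >= 48 → RED

Answer: red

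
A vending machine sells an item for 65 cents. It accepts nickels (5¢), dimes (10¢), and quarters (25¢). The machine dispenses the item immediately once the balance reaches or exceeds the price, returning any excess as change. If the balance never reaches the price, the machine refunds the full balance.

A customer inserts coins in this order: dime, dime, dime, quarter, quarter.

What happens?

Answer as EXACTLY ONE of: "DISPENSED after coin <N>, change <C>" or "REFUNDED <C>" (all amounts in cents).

Price: 65¢
Coin 1 (dime, 10¢): balance = 10¢
Coin 2 (dime, 10¢): balance = 20¢
Coin 3 (dime, 10¢): balance = 30¢
Coin 4 (quarter, 25¢): balance = 55¢
Coin 5 (quarter, 25¢): balance = 80¢
  → balance >= price → DISPENSE, change = 80 - 65 = 15¢

Answer: DISPENSED after coin 5, change 15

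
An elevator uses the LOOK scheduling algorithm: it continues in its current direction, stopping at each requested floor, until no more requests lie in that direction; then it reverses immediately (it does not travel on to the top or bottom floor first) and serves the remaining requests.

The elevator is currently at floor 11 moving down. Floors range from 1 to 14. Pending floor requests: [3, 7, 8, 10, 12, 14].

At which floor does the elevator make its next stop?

Answer: 10

Derivation:
Current floor: 11, direction: down
Requests above: [12, 14]
Requests below: [3, 7, 8, 10]
Moving down and requests lie below → nearest below is max([3, 7, 8, 10]) = 10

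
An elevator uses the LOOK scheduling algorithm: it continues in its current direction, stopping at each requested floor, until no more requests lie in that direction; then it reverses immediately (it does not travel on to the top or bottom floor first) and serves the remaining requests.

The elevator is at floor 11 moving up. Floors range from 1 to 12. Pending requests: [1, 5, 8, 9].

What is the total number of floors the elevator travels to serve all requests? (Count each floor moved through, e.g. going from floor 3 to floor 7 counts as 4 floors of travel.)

Start at floor 11 moving up, LOOK stop order: [9, 8, 5, 1]
  11 → 9: |9-11| = 2, total = 2
  9 → 8: |8-9| = 1, total = 3
  8 → 5: |5-8| = 3, total = 6
  5 → 1: |1-5| = 4, total = 10

Answer: 10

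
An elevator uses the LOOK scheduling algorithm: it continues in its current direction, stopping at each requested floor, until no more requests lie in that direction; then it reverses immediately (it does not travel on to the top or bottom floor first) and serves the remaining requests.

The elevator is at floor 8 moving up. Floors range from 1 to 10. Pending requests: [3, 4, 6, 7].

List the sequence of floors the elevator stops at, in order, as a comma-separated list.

Current: 8, moving UP
Serve above first (ascending): []
Then reverse, serve below (descending): [7, 6, 4, 3]

Answer: 7, 6, 4, 3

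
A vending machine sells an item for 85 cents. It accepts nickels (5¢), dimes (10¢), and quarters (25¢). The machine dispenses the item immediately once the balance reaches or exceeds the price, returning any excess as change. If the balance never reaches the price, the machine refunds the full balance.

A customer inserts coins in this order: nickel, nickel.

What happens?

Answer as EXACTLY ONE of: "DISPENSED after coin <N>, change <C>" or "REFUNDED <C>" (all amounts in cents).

Answer: REFUNDED 10

Derivation:
Price: 85¢
Coin 1 (nickel, 5¢): balance = 5¢
Coin 2 (nickel, 5¢): balance = 10¢
All coins inserted, balance 10¢ < price 85¢ → REFUND 10¢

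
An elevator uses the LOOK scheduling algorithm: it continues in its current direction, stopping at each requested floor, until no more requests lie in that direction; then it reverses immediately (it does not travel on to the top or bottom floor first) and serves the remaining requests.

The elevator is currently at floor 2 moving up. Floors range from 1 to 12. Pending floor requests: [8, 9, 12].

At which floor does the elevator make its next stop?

Answer: 8

Derivation:
Current floor: 2, direction: up
Requests above: [8, 9, 12]
Requests below: []
Moving up and requests lie above → nearest above is min([8, 9, 12]) = 8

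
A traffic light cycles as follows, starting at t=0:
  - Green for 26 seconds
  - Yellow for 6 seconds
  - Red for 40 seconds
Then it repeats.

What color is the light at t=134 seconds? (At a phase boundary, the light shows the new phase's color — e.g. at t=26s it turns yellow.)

Cycle length = 26 + 6 + 40 = 72s
t = 134, phase_t = 134 mod 72 = 62
62 >= 32 → RED

Answer: red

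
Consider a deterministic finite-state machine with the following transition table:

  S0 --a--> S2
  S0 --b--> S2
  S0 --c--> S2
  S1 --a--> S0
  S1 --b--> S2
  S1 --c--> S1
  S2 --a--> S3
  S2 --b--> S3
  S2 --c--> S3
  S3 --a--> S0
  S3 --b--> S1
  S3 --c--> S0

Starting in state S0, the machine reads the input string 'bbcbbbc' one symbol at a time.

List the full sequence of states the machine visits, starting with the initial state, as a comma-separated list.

Start: S0
  read 'b': S0 --b--> S2
  read 'b': S2 --b--> S3
  read 'c': S3 --c--> S0
  read 'b': S0 --b--> S2
  read 'b': S2 --b--> S3
  read 'b': S3 --b--> S1
  read 'c': S1 --c--> S1

Answer: S0, S2, S3, S0, S2, S3, S1, S1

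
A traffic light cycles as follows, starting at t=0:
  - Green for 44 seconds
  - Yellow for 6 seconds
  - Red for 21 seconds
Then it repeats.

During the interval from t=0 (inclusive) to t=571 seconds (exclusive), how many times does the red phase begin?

Cycle = 44+6+21 = 71s
red phase starts at t = k*71 + 50 for k=0,1,2,...
Need k*71+50 < 571 → k < 7.338
k ∈ {0, ..., 7} → 8 starts

Answer: 8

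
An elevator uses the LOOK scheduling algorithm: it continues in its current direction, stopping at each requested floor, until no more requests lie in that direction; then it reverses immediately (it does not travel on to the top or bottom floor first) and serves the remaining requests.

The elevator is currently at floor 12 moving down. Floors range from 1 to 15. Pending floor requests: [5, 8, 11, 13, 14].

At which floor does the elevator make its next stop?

Current floor: 12, direction: down
Requests above: [13, 14]
Requests below: [5, 8, 11]
Moving down and requests lie below → nearest below is max([5, 8, 11]) = 11

Answer: 11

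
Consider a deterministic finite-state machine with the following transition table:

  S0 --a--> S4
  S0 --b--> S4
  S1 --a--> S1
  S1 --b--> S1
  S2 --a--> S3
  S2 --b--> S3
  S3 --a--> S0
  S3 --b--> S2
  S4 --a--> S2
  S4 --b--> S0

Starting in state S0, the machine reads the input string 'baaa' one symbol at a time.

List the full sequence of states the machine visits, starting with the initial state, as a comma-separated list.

Start: S0
  read 'b': S0 --b--> S4
  read 'a': S4 --a--> S2
  read 'a': S2 --a--> S3
  read 'a': S3 --a--> S0

Answer: S0, S4, S2, S3, S0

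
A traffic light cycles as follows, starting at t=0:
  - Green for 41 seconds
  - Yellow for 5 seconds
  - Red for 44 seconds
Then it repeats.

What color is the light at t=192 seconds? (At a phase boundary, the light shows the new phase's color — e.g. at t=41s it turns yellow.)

Cycle length = 41 + 5 + 44 = 90s
t = 192, phase_t = 192 mod 90 = 12
12 < 41 (green end) → GREEN

Answer: green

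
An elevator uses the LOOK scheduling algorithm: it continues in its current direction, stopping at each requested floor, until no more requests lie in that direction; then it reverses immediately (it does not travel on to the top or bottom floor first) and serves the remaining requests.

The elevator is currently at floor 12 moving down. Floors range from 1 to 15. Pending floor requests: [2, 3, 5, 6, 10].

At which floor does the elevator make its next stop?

Current floor: 12, direction: down
Requests above: []
Requests below: [2, 3, 5, 6, 10]
Moving down and requests lie below → nearest below is max([2, 3, 5, 6, 10]) = 10

Answer: 10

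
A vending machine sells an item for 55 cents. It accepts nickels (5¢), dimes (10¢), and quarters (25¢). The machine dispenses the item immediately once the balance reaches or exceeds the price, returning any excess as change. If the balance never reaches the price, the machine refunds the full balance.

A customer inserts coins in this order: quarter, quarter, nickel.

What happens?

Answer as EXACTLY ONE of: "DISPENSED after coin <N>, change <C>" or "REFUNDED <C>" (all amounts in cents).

Answer: DISPENSED after coin 3, change 0

Derivation:
Price: 55¢
Coin 1 (quarter, 25¢): balance = 25¢
Coin 2 (quarter, 25¢): balance = 50¢
Coin 3 (nickel, 5¢): balance = 55¢
  → balance >= price → DISPENSE, change = 55 - 55 = 0¢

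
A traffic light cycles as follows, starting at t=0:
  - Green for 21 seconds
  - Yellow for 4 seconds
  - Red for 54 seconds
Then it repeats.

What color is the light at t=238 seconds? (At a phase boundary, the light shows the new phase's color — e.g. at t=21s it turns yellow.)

Cycle length = 21 + 4 + 54 = 79s
t = 238, phase_t = 238 mod 79 = 1
1 < 21 (green end) → GREEN

Answer: green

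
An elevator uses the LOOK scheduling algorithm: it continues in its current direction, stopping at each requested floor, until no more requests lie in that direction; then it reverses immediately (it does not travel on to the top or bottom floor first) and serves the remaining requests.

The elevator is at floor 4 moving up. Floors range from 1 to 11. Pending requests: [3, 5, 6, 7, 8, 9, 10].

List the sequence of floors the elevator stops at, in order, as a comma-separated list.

Answer: 5, 6, 7, 8, 9, 10, 3

Derivation:
Current: 4, moving UP
Serve above first (ascending): [5, 6, 7, 8, 9, 10]
Then reverse, serve below (descending): [3]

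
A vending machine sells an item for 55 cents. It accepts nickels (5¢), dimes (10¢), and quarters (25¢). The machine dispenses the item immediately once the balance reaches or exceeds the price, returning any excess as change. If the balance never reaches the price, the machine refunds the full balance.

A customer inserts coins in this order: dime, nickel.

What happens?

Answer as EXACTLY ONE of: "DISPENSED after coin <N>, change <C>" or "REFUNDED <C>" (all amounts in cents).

Price: 55¢
Coin 1 (dime, 10¢): balance = 10¢
Coin 2 (nickel, 5¢): balance = 15¢
All coins inserted, balance 15¢ < price 55¢ → REFUND 15¢

Answer: REFUNDED 15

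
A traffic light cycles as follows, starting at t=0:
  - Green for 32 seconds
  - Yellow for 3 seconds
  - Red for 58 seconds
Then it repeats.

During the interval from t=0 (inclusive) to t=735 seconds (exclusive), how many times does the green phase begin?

Cycle = 32+3+58 = 93s
green phase starts at t = k*93 + 0 for k=0,1,2,...
Need k*93+0 < 735 → k < 7.903
k ∈ {0, ..., 7} → 8 starts

Answer: 8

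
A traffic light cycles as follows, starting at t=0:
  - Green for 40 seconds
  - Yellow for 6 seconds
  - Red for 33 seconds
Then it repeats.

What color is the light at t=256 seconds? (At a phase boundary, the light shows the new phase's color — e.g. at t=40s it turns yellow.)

Cycle length = 40 + 6 + 33 = 79s
t = 256, phase_t = 256 mod 79 = 19
19 < 40 (green end) → GREEN

Answer: green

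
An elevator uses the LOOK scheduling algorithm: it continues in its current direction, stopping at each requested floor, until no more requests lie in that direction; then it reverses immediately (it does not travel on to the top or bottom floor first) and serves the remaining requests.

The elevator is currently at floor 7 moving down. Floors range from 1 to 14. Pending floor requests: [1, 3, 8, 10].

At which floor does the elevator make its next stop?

Current floor: 7, direction: down
Requests above: [8, 10]
Requests below: [1, 3]
Moving down and requests lie below → nearest below is max([1, 3]) = 3

Answer: 3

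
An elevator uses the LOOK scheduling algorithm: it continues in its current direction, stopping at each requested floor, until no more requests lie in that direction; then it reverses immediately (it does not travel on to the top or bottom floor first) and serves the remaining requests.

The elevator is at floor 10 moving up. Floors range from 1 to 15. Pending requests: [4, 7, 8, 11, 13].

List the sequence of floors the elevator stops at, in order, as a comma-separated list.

Answer: 11, 13, 8, 7, 4

Derivation:
Current: 10, moving UP
Serve above first (ascending): [11, 13]
Then reverse, serve below (descending): [8, 7, 4]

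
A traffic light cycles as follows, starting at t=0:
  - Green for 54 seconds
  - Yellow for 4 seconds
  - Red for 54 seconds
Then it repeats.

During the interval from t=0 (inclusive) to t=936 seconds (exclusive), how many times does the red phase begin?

Cycle = 54+4+54 = 112s
red phase starts at t = k*112 + 58 for k=0,1,2,...
Need k*112+58 < 936 → k < 7.839
k ∈ {0, ..., 7} → 8 starts

Answer: 8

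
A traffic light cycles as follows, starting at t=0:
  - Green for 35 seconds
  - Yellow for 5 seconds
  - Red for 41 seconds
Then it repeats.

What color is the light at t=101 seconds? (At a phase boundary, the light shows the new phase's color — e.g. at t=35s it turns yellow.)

Answer: green

Derivation:
Cycle length = 35 + 5 + 41 = 81s
t = 101, phase_t = 101 mod 81 = 20
20 < 35 (green end) → GREEN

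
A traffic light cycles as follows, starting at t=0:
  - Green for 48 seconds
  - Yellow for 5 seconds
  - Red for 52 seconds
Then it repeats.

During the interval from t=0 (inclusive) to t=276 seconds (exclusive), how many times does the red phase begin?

Answer: 3

Derivation:
Cycle = 48+5+52 = 105s
red phase starts at t = k*105 + 53 for k=0,1,2,...
Need k*105+53 < 276 → k < 2.124
k ∈ {0, ..., 2} → 3 starts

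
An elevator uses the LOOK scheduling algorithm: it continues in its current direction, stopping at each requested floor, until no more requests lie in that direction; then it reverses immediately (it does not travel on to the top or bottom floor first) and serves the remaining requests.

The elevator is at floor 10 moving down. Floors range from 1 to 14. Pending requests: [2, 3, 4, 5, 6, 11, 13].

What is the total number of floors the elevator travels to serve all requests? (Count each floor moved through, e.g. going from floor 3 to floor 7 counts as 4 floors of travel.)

Start at floor 10 moving down, LOOK stop order: [6, 5, 4, 3, 2, 11, 13]
  10 → 6: |6-10| = 4, total = 4
  6 → 5: |5-6| = 1, total = 5
  5 → 4: |4-5| = 1, total = 6
  4 → 3: |3-4| = 1, total = 7
  3 → 2: |2-3| = 1, total = 8
  2 → 11: |11-2| = 9, total = 17
  11 → 13: |13-11| = 2, total = 19

Answer: 19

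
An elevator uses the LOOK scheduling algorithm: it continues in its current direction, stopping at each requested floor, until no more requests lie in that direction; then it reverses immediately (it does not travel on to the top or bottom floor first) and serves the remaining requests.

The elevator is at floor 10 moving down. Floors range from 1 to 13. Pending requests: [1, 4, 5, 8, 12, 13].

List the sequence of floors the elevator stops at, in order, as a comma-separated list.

Answer: 8, 5, 4, 1, 12, 13

Derivation:
Current: 10, moving DOWN
Serve below first (descending): [8, 5, 4, 1]
Then reverse, serve above (ascending): [12, 13]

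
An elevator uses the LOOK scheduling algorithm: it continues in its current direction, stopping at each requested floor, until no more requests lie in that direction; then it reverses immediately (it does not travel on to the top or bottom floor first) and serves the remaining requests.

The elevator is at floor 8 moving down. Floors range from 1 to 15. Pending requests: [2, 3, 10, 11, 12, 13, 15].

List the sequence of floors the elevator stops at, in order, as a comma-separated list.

Current: 8, moving DOWN
Serve below first (descending): [3, 2]
Then reverse, serve above (ascending): [10, 11, 12, 13, 15]

Answer: 3, 2, 10, 11, 12, 13, 15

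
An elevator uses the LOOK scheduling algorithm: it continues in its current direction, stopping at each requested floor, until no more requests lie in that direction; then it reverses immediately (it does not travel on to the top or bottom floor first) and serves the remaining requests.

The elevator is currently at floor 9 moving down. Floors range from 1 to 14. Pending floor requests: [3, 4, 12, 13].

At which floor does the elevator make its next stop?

Current floor: 9, direction: down
Requests above: [12, 13]
Requests below: [3, 4]
Moving down and requests lie below → nearest below is max([3, 4]) = 4

Answer: 4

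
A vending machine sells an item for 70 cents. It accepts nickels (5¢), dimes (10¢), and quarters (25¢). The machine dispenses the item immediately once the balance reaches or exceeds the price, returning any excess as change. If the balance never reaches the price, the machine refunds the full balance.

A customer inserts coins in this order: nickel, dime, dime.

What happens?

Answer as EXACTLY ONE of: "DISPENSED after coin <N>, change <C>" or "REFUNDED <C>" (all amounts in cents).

Price: 70¢
Coin 1 (nickel, 5¢): balance = 5¢
Coin 2 (dime, 10¢): balance = 15¢
Coin 3 (dime, 10¢): balance = 25¢
All coins inserted, balance 25¢ < price 70¢ → REFUND 25¢

Answer: REFUNDED 25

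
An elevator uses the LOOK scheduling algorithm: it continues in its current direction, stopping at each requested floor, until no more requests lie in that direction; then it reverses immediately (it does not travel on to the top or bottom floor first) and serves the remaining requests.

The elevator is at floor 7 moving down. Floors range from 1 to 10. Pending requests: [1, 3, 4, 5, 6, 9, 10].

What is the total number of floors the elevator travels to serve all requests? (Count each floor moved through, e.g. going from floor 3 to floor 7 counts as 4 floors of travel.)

Answer: 15

Derivation:
Start at floor 7 moving down, LOOK stop order: [6, 5, 4, 3, 1, 9, 10]
  7 → 6: |6-7| = 1, total = 1
  6 → 5: |5-6| = 1, total = 2
  5 → 4: |4-5| = 1, total = 3
  4 → 3: |3-4| = 1, total = 4
  3 → 1: |1-3| = 2, total = 6
  1 → 9: |9-1| = 8, total = 14
  9 → 10: |10-9| = 1, total = 15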